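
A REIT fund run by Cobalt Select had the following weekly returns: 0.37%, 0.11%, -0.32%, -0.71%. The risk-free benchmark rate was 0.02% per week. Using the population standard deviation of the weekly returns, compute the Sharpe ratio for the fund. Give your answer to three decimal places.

-0.382

r̄ = (0.37 + 0.11 − 0.32 − 0.71) / 4 = -0.550 / 4 = -0.1375%
Σ(r − r̄)² = (0.37 − (-0.1375))² + (0.11 − (-0.1375))² + … = 0.6799
population σ = √(0.6799 / 4) = √0.1700 = 0.4123%
Sharpe = (r̄ − rf) / σ = (-0.1375 − 0.02) / 0.4123 = -0.1575 / 0.4123 = -0.3820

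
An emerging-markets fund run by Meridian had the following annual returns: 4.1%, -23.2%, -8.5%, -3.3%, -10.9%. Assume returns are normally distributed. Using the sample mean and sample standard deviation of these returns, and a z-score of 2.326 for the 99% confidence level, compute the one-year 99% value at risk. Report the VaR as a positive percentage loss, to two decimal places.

31.84

r̄ = (4.1 − 23.2 − 8.5 − 3.3 − 10.9) / 5 = -41.80 / 5 = -8.3600%
Sample std dev = √[407.5520 / 4] = 10.0940%
VaR = −(r̄ − z·σ) = −(-8.3600 − 2.326 × 10.0940) = −(-31.8386) = 31.8386%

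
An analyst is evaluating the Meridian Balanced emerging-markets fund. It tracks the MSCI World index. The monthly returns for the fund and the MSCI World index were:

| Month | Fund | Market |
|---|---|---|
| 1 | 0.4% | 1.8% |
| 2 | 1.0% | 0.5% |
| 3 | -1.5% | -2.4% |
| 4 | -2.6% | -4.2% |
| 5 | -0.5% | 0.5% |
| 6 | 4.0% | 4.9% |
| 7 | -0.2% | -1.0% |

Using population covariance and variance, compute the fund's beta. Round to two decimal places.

0.68

r̄p = 0.0857%,  r̄m = 0.0143%
Cov = Σ(rp − r̄p)(rm − r̄m) / 7 = 5.0402
Var(rm) = Σ(rm − r̄m)² / 7 = 7.4498
β = Cov / Var = 5.0402 / 7.4498 = 0.6766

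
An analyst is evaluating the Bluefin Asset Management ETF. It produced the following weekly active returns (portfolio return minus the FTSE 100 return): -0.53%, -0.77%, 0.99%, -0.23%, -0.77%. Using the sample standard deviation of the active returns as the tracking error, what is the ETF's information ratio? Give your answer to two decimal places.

-0.36

r̄ = (-0.53 − 0.77 + 0.99 − 0.23 − 0.77) / 5 = -0.2620%
Sample σ = √[Σ(r − r̄)² / 4] = √[2.1565 / 4] = √0.5391 = 0.7342%
IR = r̄ / tracking error = -0.2620 / 0.7342 = -0.3569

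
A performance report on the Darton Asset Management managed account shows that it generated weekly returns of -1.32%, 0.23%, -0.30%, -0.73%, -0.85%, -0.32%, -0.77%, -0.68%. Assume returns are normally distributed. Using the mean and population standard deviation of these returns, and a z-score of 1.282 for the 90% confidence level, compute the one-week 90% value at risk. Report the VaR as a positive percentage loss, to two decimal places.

Mean return r̄ = -4.740 / 8 = -0.5925%
Population σ = √[Σ(r − r̄)² / 8] = √[1.4900 / 8] = √0.1863 = 0.4316%
VaR = −(r̄ − z·σ) = −(-0.5925 − 1.282 × 0.4316) = −(-1.1458) = 1.1458%

1.15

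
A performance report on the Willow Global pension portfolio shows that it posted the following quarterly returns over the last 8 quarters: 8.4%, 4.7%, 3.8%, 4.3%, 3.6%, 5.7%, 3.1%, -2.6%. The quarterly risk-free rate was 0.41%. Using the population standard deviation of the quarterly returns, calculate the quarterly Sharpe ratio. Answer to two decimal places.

1.19

Mean return μ = 31.00 / 8 = 3.8750%
Σ(r − μ)² = 67.2750; population σ = √(67.2750/8) = 2.8999%
Sharpe = (μ − rf) / σ = (3.8750 − 0.41) / 2.8999 = 3.4650 / 2.8999 = 1.1949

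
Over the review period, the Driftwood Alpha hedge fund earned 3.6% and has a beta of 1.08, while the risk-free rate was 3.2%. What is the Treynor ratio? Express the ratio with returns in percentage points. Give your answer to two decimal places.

Treynor = (Rp − Rf) / β = (3.6% − 3.2%) / 1.08 = 0.40 / 1.08 = 0.3704

0.37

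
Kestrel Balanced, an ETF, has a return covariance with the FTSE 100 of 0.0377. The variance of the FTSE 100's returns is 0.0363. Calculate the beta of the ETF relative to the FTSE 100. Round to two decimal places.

1.04

β = Cov(Rp, Rm) / Var(Rm) = 0.0377 / 0.0363 = 1.0386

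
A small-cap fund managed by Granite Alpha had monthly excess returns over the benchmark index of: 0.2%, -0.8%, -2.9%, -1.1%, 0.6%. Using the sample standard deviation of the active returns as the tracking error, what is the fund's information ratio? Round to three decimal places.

-0.586

Mean return r̄ = -4.00 / 5 = -0.8000%
Σ(r − r̄)² = (0.2 − (-0.8000))² + (-0.8 − (-0.8000))² + (-2.9 − (-0.8000))² + … = 7.4600
sample σ = √(7.4600 / 4) = √1.8650 = 1.3657%
IR = r̄ / tracking error = -0.8000 / 1.3657 = -0.5858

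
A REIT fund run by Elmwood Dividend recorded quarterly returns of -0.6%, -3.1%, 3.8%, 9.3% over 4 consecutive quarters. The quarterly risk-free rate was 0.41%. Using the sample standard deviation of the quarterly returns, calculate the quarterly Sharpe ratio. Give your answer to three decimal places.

Mean return r̄ = 9.40 / 4 = 2.3500%
Σ(r − r̄)² = 88.8100; sample σ = √(88.8100/3) = 5.4409%
Sharpe = (r̄ − rf) / σ = (2.3500 − 0.41) / 5.4409 = 1.9400 / 5.4409 = 0.3566

0.357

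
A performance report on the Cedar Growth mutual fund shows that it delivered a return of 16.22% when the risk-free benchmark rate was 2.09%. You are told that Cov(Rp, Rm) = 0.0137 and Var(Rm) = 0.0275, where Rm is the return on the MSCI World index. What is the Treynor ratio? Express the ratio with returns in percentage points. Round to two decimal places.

28.36

β = Cov / Var = 0.0137 / 0.0275 = 0.4982
Treynor = (Rp − Rf) / β = (16.22% − 2.09%) / 0.4982 = 14.13 / 0.4982 = 28.3621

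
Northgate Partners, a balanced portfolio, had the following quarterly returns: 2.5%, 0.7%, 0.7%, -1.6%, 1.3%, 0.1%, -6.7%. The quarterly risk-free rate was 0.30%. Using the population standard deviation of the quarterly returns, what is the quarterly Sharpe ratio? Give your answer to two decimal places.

μ = (2.5 + 0.7 + 0.7 − 1.6 + 1.3 + 0.1 − 6.7) / 7 = -3.00 / 7 = -0.4286%
Σ(r − μ)² = (2.5 − (-0.4286))² + (0.7 − (-0.4286))² + (0.7 − (-0.4286))² + … = 55.0943
σ = √[55.0943 / 7] = 2.8055%
Sharpe = (μ − rf) / σ = (-0.4286 − 0.3) / 2.8055 = -0.7286 / 2.8055 = -0.2597

-0.26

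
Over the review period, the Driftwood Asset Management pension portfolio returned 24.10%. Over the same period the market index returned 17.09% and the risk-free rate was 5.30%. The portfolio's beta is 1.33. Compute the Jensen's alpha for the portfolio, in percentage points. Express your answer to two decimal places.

3.12

CAPM expected return = Rf + β(Rm − Rf) = 5.30% + 1.33 × (17.09% − 5.30%) = 5.3 + 1.33 × 11.79 = 20.9807%
Jensen's α = Rp − E[R] = 24.10% − 20.9807% = 3.1193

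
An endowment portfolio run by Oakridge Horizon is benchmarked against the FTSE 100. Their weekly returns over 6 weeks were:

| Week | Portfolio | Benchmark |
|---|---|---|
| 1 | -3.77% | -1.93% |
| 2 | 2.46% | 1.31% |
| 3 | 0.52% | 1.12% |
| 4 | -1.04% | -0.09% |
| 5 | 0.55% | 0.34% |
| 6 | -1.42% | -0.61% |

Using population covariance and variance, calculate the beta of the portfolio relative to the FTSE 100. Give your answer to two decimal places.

1.71

r̄p = -0.4500%,  r̄m = 0.0233%
Cov = Σ(rp − r̄p)(rm − r̄m) / 6 = 2.0485
Var(rm) = Σ(rm − r̄m)² / 6 = 1.1980
β = Cov / Var = 2.0485 / 1.1980 = 1.7099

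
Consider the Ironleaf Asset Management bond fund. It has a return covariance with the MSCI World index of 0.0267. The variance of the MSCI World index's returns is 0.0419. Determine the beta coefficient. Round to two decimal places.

0.64

β = Cov(Rp, Rm) / Var(Rm) = 0.0267 / 0.0419 = 0.6372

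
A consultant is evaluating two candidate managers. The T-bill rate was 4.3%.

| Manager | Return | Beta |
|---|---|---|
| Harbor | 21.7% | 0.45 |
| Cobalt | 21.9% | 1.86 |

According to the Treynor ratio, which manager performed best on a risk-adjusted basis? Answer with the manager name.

Harbor: Treynor = (21.7% − 4.3%) / 0.45 = 38.667
Cobalt: Treynor = (21.9% − 4.3%) / 1.86 = 9.462
Highest: Harbor (38.667).

Harbor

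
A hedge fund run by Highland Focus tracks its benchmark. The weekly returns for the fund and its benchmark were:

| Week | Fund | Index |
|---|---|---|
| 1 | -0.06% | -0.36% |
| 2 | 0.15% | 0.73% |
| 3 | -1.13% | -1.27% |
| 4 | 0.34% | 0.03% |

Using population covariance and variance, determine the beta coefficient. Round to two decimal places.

0.68

r̄p = -0.1750%,  r̄m = -0.2175%
Cov = Σ(rp − r̄p)(rm − r̄m) / 4 = 0.3560
Var(rm) = Σ(rm − r̄m)² / 4 = 0.5218
β = Cov / Var = 0.3560 / 0.5218 = 0.6823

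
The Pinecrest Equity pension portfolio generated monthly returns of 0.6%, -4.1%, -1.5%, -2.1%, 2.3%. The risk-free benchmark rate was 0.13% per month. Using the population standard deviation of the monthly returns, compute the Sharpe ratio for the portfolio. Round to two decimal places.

-0.49

μ = (0.6 − 4.1 − 1.5 − 2.1 + 2.3) / 5 = -4.80 / 5 = -0.9600%
Population σ = √[Σ(r − μ)² / 5] = √[24.5120 / 5] = √4.9024 = 2.2141%
Sharpe = (μ − rf) / σ = (-0.9600 − 0.13) / 2.2141 = -1.0900 / 2.2141 = -0.4923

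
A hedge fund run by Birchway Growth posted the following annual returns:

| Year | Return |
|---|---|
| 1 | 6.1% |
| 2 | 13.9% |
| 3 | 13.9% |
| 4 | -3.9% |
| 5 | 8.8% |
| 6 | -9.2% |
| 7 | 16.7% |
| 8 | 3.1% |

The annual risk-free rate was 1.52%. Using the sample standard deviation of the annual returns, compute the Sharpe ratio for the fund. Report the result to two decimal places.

Mean return μ = 49.40 / 8 = 6.1750%
Σ(r − μ)² = (6.1 − 6.1750)² + (13.9 − 6.1750)² + (13.9 − 6.1750)² + … = 584.3750
sample σ = √(584.3750 / 7) = √83.4821 = 9.1369%
Sharpe = (μ − rf) / σ = (6.1750 − 1.52) / 9.1369 = 4.6550 / 9.1369 = 0.5095

0.51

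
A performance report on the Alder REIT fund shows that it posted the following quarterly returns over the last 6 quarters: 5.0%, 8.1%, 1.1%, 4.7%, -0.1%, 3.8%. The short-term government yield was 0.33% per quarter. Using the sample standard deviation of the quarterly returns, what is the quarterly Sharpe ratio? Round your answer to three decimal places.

1.169

r̄ = (5 + 8.1 + 1.1 + 4.7 − 0.1 + 3.8) / 6 = 3.7667%
Sample std dev = √[43.2333 / 5] = 2.9405%
Sharpe = (r̄ − rf) / σ = (3.7667 − 0.33) / 2.9405 = 3.4367 / 2.9405 = 1.1687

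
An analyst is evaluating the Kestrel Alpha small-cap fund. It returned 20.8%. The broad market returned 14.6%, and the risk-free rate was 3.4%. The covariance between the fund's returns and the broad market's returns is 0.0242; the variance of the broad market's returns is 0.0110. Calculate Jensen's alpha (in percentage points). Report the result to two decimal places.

-7.24

β = Cov / Var = 0.0242 / 0.0110 = 2.2000
E[R] = Rf + β(Rm − Rf) = 3.4% + 2.2000 × (14.6% − 3.4%) = 28.0400%
α = Rp − E[R] = 20.8% − 28.0400% = -7.2400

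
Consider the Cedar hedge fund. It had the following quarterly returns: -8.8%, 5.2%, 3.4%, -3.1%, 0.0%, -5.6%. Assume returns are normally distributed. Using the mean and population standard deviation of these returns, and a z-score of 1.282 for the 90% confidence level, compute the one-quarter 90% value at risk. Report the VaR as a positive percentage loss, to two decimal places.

7.76

r̄ = (-8.8 + 5.2 + 3.4 − 3.1 + 0 − 5.6) / 6 = -1.4833%
Σ(r − r̄)² = (-8.8 − (-1.4833))² + (5.2 − (-1.4833))² + (3.4 − (-1.4833))² + … = 143.8083
σ = √[143.8083 / 6] = 4.8957%
VaR = −(r̄ − z·σ) = −(-1.4833 − 1.282 × 4.8957) = −(-7.7596) = 7.7596%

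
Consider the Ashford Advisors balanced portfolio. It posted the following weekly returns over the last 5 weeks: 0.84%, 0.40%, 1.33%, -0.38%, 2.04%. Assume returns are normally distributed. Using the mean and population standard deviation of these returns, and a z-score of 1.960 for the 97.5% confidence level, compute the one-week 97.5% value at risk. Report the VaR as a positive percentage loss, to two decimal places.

r̄ = (0.84 + 0.4 + 1.33 − 0.38 + 2.04) / 5 = 0.8460%
Population std dev = √[3.3619 / 5] = 0.8200%
VaR = −(r̄ − z·σ) = −(0.8460 − 1.960 × 0.8200) = −(-0.7612) = 0.7612%

0.76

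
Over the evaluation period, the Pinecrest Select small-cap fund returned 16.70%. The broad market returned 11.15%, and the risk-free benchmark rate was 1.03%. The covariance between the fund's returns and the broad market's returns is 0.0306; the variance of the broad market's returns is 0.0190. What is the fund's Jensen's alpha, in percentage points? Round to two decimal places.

β = Cov / Var = 0.0306 / 0.0190 = 1.6105
E[R] = Rf + β(Rm − Rf) = 1.03% + 1.6105 × (11.15% − 1.03%) = 17.3283%
α = Rp − E[R] = 16.70% − 17.3283% = -0.6283

-0.63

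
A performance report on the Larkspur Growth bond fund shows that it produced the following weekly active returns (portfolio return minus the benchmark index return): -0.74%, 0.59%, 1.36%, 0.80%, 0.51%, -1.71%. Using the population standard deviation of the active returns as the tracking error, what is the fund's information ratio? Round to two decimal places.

0.13

r̄ = (-0.74 + 0.59 + 1.36 + 0.8 + 0.51 − 1.71) / 6 = 0.1350%
Population σ = √[Σ(r − r̄)² / 6] = √[6.4602 / 6] = √1.0767 = 1.0376%
IR = r̄ / tracking error = 0.1350 / 1.0376 = 0.1301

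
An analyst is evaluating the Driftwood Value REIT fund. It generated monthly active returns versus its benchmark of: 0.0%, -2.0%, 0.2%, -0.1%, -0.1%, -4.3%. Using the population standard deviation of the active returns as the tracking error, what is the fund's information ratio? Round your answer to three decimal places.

Mean return r̄ = -6.30 / 6 = -1.0500%
Σ(r − r̄)² = (0 − (-1.0500))² + (-2 − (-1.0500))² + … = 15.9350
σ = √[15.9350 / 6] = 1.6297%
IR = r̄ / tracking error = -1.0500 / 1.6297 = -0.6443

-0.644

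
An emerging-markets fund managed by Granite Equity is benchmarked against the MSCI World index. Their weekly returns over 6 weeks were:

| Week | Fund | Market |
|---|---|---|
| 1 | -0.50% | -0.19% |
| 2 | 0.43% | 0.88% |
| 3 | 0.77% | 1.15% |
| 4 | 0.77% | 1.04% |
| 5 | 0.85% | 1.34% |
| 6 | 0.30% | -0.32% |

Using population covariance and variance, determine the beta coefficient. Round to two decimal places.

r̄p = 0.4367%,  r̄m = 0.6500%
Cov = Σ(rp − r̄p)(rm − r̄m) / 6 = 0.2500
Var(rm) = Σ(rm − r̄m)² / 6 = 0.4296
β = Cov / Var = 0.2500 / 0.4296 = 0.5819

0.58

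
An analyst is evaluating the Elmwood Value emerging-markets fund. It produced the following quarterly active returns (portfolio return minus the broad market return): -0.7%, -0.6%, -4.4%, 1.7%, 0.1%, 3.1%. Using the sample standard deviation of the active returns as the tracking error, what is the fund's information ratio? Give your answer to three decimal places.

r̄ = (-0.7 − 0.6 − 4.4 + 1.7 + 0.1 + 3.1) / 6 = -0.1333%
Σ(r − r̄)² = 32.6133; sample σ = √(32.6133/5) = 2.5539%
IR = r̄ / tracking error = -0.1333 / 2.5539 = -0.0522

-0.052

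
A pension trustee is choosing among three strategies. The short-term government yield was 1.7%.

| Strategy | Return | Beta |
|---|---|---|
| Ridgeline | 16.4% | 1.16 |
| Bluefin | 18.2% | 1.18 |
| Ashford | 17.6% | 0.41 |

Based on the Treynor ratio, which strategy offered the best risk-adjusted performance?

Ridgeline: Treynor = (16.4% − 1.7%) / 1.16 = 12.672
Bluefin: Treynor = (18.2% − 1.7%) / 1.18 = 13.983
Ashford: Treynor = (17.6% − 1.7%) / 0.41 = 38.780
Highest: Ashford (38.780).

Ashford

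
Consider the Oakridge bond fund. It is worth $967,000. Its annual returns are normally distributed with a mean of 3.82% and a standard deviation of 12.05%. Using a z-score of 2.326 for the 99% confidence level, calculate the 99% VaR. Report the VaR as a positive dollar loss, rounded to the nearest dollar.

$234,094

Return at the 99% tail: μ − z·σ = 3.82% − 2.326 × 12.05% = 3.82 − 28.0283 = -24.2083%
VaR = −(-24.2083%) × $967,000 = 24.2083% × $967,000 = $234,094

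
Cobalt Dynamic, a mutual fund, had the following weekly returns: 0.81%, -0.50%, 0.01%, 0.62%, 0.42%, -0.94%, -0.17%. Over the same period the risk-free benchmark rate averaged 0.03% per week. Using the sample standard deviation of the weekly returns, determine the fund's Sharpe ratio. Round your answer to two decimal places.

0.01

r̄ = (0.81 − 0.5 + 0.01 + 0.62 + 0.42 − 0.94 − 0.17) / 7 = 0.0357%
Σ(r − r̄)² = (0.81 − 0.0357)² + (-0.5 − 0.0357)² + (0.01 − 0.0357)² + … = 2.3706
σ = √[2.3706 / 6] = 0.6286%
Sharpe = (r̄ − rf) / σ = (0.0357 − 0.03) / 0.6286 = 0.0057 / 0.6286 = 0.0091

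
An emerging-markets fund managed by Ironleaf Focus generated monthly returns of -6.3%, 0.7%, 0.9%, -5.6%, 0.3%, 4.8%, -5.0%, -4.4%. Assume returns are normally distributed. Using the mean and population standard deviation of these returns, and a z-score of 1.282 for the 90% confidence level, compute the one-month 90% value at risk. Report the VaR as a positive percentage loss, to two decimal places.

μ = (-6.3 + 0.7 + 0.9 − 5.6 + 0.3 + 4.8 − 5 − 4.4) / 8 = -14.60 / 8 = -1.8250%
Population std dev = √[113.1950 / 8] = 3.7616%
VaR = −(μ − z·σ) = −(-1.8250 − 1.282 × 3.7616) = −(-6.6474) = 6.6474%

6.65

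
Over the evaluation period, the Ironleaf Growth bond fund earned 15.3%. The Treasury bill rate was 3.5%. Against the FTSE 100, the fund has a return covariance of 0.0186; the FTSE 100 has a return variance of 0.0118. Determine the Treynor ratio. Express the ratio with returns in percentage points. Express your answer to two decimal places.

β = Cov / Var = 0.0186 / 0.0118 = 1.5763
Treynor = (Rp − Rf) / β = (15.3% − 3.5%) / 1.5763 = 11.80 / 1.5763 = 7.4859

7.49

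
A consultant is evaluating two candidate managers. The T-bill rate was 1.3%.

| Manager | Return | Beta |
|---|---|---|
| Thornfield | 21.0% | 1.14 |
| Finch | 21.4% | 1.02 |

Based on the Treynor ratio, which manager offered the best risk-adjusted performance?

Finch

Thornfield: Treynor = (21.0% − 1.3%) / 1.14 = 17.281
Finch: Treynor = (21.4% − 1.3%) / 1.02 = 19.706
Highest: Finch (19.706).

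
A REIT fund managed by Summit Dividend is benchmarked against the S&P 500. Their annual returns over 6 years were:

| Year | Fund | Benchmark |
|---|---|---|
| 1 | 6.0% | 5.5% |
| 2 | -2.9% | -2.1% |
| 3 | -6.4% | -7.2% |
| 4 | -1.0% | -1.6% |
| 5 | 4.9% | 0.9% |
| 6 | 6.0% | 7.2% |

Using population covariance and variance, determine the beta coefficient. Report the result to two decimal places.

r̄p = 1.1000%,  r̄m = 0.4500%
Cov = Σ(rp − r̄p)(rm − r̄m) / 6 = 21.9017
Var(rm) = Σ(rm − r̄m)² / 6 = 23.4158
β = Cov / Var = 21.9017 / 23.4158 = 0.9353

0.94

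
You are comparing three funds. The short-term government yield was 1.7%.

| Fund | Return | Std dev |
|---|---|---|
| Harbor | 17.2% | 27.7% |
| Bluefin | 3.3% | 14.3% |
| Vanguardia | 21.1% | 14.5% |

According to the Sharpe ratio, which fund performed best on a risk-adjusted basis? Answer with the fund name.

Vanguardia

Harbor: Sharpe ratio = (17.2% − 1.7%) / 27.7% = 0.560
Bluefin: Sharpe ratio = (3.3% − 1.7%) / 14.3% = 0.112
Vanguardia: Sharpe ratio = (21.1% − 1.7%) / 14.5% = 1.338
Highest: Vanguardia (1.338).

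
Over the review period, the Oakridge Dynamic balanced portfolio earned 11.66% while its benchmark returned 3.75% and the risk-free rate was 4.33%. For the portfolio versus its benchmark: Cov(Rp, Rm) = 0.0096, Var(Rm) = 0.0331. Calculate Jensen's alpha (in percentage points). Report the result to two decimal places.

β = Cov / Var = 0.0096 / 0.0331 = 0.2900
E[R] = Rf + β(Rm − Rf) = 4.33% + 0.2900 × (3.75% − 4.33%) = 4.1618%
α = Rp − E[R] = 11.66% − 4.1618% = 7.4982

7.50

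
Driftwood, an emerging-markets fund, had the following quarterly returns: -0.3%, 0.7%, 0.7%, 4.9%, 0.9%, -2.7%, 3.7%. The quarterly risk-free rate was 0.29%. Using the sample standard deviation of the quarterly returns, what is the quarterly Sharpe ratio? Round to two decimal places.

r̄ = (-0.3 + 0.7 + 0.7 + 4.9 + 0.9 − 2.7 + 3.7) / 7 = 1.1286%
Sample std dev = √[37.9543 / 6] = 2.5151%
Sharpe = (r̄ − rf) / σ = (1.1286 − 0.29) / 2.5151 = 0.8386 / 2.5151 = 0.3334

0.33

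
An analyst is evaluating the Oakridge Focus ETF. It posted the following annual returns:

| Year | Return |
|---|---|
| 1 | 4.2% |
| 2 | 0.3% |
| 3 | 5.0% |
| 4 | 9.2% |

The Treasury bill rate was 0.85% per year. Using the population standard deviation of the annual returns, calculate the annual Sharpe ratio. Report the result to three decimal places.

1.210

μ = (4.2 + 0.3 + 5 + 9.2) / 4 = 18.70 / 4 = 4.6750%
Population std dev = √[39.9475 / 4] = 3.1602%
Sharpe = (μ − rf) / σ = (4.6750 − 0.85) / 3.1602 = 3.8250 / 3.1602 = 1.2104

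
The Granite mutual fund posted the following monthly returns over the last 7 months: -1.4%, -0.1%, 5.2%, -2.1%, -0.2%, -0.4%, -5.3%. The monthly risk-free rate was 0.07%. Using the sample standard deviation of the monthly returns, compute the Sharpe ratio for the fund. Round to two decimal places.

-0.22

r̄ = (-1.4 − 0.1 + 5.2 − 2.1 − 0.2 − 0.4 − 5.3) / 7 = -4.30 / 7 = -0.6143%
Σ(r − r̄)² = (-1.4 − (-0.6143))² + (-0.1 − (-0.6143))² + (5.2 − (-0.6143))² + … = 59.0686
σ = √[59.0686 / 6] = 3.1376%
Sharpe = (r̄ − rf) / σ = (-0.6143 − 0.07) / 3.1376 = -0.6843 / 3.1376 = -0.2181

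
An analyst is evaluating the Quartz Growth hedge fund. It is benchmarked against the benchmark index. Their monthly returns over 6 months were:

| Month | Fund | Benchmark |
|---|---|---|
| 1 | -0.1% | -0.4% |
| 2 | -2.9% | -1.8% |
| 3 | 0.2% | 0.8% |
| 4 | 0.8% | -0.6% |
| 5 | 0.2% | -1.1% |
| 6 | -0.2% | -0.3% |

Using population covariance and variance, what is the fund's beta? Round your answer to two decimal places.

r̄p = -0.3333%,  r̄m = -0.5667%
Cov = Σ(rp − r̄p)(rm − r̄m) / 6 = 0.6078
Var(rm) = Σ(rm − r̄m)² / 6 = 0.6289
β = Cov / Var = 0.6078 / 0.6289 = 0.9664

0.97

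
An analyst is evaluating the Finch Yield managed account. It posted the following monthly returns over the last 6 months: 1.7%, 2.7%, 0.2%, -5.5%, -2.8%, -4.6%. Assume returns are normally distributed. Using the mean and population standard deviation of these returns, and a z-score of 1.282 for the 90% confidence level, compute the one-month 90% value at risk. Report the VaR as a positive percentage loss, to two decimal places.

μ = (1.7 + 2.7 + 0.2 − 5.5 − 2.8 − 4.6) / 6 = -8.30 / 6 = -1.3833%
Population σ = √[Σ(r − μ)² / 6] = √[57.9883 / 6] = √9.6647 = 3.1088%
VaR = −(μ − z·σ) = −(-1.3833 − 1.282 × 3.1088) = −(-5.3688) = 5.3688%

5.37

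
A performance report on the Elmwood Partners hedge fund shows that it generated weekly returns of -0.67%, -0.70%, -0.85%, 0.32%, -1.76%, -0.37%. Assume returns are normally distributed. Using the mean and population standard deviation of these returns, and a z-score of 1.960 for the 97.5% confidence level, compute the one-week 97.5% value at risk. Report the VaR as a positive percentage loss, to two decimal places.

μ = (-0.67 − 0.7 − 0.85 + 0.32 − 1.76 − 0.37) / 6 = -0.6717%
Σ(r − μ)² = (-0.67 − (-0.6717))² + (-0.7 − (-0.6717))² + … = 2.2915
σ = √[2.2915 / 6] = 0.6180%
VaR = −(μ − z·σ) = −(-0.6717 − 1.960 × 0.6180) = −(-1.8830) = 1.8830%

1.88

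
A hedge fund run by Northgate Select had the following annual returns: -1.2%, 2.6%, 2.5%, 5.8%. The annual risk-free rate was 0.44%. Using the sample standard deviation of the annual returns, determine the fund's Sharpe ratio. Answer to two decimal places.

0.69

Mean return μ = 9.70 / 4 = 2.4250%
Sample std dev = √[24.5675 / 3] = 2.8617%
Sharpe = (μ − rf) / σ = (2.4250 − 0.44) / 2.8617 = 1.9850 / 2.8617 = 0.6936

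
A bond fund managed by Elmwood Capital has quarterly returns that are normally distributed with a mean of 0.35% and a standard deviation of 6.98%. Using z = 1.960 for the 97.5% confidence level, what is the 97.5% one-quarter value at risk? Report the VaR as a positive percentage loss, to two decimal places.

13.33

VaR (as % loss) = −(μ − z·σ) = −(0.35% − 1.960 × 6.98%) = −(-13.3308%) = 13.3308%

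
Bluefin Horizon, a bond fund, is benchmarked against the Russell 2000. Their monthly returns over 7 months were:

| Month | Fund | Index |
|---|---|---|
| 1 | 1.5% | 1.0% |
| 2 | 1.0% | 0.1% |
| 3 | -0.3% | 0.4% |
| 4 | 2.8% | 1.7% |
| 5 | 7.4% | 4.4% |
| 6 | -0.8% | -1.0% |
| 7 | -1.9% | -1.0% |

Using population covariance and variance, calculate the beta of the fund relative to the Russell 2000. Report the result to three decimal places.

r̄p = 1.3857%,  r̄m = 0.8000%
Cov = Σ(rp − r̄p)(rm − r̄m) / 7 = 4.8200
Var(rm) = Σ(rm − r̄m)² / 7 = 2.9914
β = Cov / Var = 4.8200 / 2.9914 = 1.6113

1.611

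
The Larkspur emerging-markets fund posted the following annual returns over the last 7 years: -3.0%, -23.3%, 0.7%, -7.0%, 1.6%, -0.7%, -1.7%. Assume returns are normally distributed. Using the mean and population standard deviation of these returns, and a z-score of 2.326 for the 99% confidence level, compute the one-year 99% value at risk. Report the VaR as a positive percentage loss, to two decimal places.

r̄ = (-3 − 23.3 + 0.7 − 7 + 1.6 − 0.7 − 1.7) / 7 = -4.7714%
Population std dev = √[447.9543 / 7] = 7.9996%
VaR = −(r̄ − z·σ) = −(-4.7714 − 2.326 × 7.9996) = −(-23.3785) = 23.3785%

23.38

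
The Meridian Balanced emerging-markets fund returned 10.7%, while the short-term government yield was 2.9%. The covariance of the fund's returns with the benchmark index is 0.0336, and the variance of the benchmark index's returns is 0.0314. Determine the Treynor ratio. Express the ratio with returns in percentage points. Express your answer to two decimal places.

β = Cov / Var = 0.0336 / 0.0314 = 1.0701
Treynor = (Rp − Rf) / β = (10.7% − 2.9%) / 1.0701 = 7.80 / 1.0701 = 7.2890

7.29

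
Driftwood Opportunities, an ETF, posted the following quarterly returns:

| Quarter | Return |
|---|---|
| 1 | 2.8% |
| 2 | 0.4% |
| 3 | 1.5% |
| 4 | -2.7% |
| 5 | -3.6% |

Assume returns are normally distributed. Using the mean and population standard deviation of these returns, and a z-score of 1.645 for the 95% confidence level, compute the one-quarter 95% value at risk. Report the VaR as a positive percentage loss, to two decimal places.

Mean return μ = -1.60 / 5 = -0.3200%
Σ(r − μ)² = 29.9880; population σ = √(29.9880/5) = 2.4490%
VaR = −(μ − z·σ) = −(-0.3200 − 1.645 × 2.4490) = −(-4.3486) = 4.3486%

4.35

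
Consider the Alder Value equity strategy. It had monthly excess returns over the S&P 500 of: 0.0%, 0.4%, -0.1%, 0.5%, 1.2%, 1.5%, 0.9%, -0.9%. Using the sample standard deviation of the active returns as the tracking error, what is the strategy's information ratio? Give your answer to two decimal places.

0.56

μ = (0 + 0.4 − 0.1 + 0.5 + 1.2 + 1.5 + 0.9 − 0.9) / 8 = 0.4375%
Σ(r − μ)² = (0 − 0.4375)² + (0.4 − 0.4375)² + (-0.1 − 0.4375)² + … = 4.1988
σ = √[4.1988 / 7] = 0.7745%
IR = μ / tracking error = 0.4375 / 0.7745 = 0.5649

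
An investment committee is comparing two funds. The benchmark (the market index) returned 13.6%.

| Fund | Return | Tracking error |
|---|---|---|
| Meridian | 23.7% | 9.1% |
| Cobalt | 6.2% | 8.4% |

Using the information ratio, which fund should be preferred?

Meridian

Meridian: IR = (23.7% − 13.6%) / 9.1% = 1.110
Cobalt: IR = (6.2% − 13.6%) / 8.4% = -0.881
Highest: Meridian (1.110).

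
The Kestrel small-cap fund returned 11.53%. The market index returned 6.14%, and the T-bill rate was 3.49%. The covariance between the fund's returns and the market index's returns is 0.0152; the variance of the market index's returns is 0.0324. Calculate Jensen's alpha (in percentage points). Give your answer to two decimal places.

6.80

β = Cov / Var = 0.0152 / 0.0324 = 0.4691
E[R] = Rf + β(Rm − Rf) = 3.49% + 0.4691 × (6.14% − 3.49%) = 4.7331%
α = Rp − E[R] = 11.53% − 4.7331% = 6.7969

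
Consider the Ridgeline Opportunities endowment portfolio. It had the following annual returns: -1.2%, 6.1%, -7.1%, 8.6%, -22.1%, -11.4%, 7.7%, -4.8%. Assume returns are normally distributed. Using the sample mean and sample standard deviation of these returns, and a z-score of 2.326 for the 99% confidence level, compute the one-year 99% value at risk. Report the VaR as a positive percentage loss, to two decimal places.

Mean return μ = -24.20 / 8 = -3.0250%
Σ(r − μ)² = 790.5150; sample σ = √(790.5150/7) = 10.6269%
VaR = −(μ − z·σ) = −(-3.0250 − 2.326 × 10.6269) = −(-27.7432) = 27.7432%

27.74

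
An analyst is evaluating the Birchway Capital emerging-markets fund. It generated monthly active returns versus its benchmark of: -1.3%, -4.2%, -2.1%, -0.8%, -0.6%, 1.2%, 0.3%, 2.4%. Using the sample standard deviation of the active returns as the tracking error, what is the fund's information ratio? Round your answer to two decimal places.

-0.31

r̄ = (-1.3 − 4.2 − 2.1 − 0.8 − 0.6 + 1.2 + 0.3 + 2.4) / 8 = -5.10 / 8 = -0.6375%
Sample σ = √[Σ(r − r̄)² / 7] = √[28.7788 / 7] = √4.1113 = 2.0276%
IR = r̄ / tracking error = -0.6375 / 2.0276 = -0.3144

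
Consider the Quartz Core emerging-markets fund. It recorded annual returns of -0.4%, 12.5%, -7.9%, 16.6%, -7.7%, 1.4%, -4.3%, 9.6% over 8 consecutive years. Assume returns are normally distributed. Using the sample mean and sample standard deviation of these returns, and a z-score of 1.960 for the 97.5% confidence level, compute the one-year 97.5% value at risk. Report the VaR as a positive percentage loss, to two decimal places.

r̄ = (-0.4 + 12.5 − 7.9 + 16.6 − 7.7 + 1.4 − 4.3 + 9.6) / 8 = 19.80 / 8 = 2.4750%
Sample std dev = √[617.2750 / 7] = 9.3905%
VaR = −(r̄ − z·σ) = −(2.4750 − 1.960 × 9.3905) = −(-15.9304) = 15.9304%

15.93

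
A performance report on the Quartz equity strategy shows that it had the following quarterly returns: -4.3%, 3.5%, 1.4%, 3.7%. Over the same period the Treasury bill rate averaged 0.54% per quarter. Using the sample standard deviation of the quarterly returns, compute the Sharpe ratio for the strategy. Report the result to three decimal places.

0.143

μ = (-4.3 + 3.5 + 1.4 + 3.7) / 4 = 4.30 / 4 = 1.0750%
Sample std dev = √[41.7675 / 3] = 3.7313%
Sharpe = (μ − rf) / σ = (1.0750 − 0.54) / 3.7313 = 0.5350 / 3.7313 = 0.1434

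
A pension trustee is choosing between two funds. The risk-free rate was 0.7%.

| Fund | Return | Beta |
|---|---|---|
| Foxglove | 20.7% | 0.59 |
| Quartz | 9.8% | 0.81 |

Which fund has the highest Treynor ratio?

Foxglove

Foxglove: Treynor = (20.7% − 0.7%) / 0.59 = 33.898
Quartz: Treynor = (9.8% − 0.7%) / 0.81 = 11.235
Highest: Foxglove (33.898).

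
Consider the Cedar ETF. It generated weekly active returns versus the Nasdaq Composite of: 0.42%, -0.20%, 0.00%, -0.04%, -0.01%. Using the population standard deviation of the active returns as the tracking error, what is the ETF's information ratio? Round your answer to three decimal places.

0.165

Mean return r̄ = 0.170 / 5 = 0.0340%
Σ(r − r̄)² = 0.2123; population σ = √(0.2123/5) = 0.2061%
IR = r̄ / tracking error = 0.0340 / 0.2061 = 0.1650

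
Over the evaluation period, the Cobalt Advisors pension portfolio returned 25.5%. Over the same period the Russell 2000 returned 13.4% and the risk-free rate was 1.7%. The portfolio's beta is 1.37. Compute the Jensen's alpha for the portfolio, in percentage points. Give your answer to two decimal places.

CAPM expected return = Rf + β(Rm − Rf) = 1.7% + 1.37 × (13.4% − 1.7%) = 1.7 + 1.37 × 11.70 = 17.7290%
Jensen's α = Rp − E[R] = 25.5% − 17.7290% = 7.7710

7.77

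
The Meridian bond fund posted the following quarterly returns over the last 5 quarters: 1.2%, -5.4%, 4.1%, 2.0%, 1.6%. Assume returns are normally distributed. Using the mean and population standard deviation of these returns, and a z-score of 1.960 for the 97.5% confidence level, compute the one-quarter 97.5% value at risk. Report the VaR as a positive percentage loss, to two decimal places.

5.59

Mean return r̄ = 3.50 / 5 = 0.7000%
Σ(r − r̄)² = (1.2 − 0.7000)² + (-5.4 − 0.7000)² + (4.1 − 0.7000)² + … = 51.5200
σ = √[51.5200 / 5] = 3.2100%
VaR = −(r̄ − z·σ) = −(0.7000 − 1.960 × 3.2100) = −(-5.5916) = 5.5916%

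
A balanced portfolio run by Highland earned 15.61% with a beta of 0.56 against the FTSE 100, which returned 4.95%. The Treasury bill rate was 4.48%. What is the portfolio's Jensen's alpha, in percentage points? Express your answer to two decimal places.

CAPM expected return = Rf + β(Rm − Rf) = 4.48% + 0.56 × (4.95% − 4.48%) = 4.48 + 0.56 × 0.47 = 4.7432%
Jensen's α = Rp − E[R] = 15.61% − 4.7432% = 10.8668

10.87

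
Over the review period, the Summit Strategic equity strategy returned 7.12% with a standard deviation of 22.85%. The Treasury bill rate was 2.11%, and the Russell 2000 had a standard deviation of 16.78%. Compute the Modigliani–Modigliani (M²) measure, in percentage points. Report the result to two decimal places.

5.79

Sharpe = (Rp − Rf) / σp = (7.12% − 2.11%) / 22.85% = 0.2193
M² = Rf + Sharpe × σm = 2.11% + 0.2193 × 16.78% = 5.7899%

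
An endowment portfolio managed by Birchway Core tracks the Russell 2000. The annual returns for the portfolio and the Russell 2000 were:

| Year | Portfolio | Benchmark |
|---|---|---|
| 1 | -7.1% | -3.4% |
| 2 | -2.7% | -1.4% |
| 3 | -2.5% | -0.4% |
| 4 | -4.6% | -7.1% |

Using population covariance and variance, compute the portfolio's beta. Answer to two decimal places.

0.37

r̄p = -4.2250%,  r̄m = -3.0750%
Cov = Σ(rp − r̄p)(rm − r̄m) / 4 = 2.4031
Var(rm) = Σ(rm − r̄m)² / 4 = 6.5669
β = Cov / Var = 2.4031 / 6.5669 = 0.3659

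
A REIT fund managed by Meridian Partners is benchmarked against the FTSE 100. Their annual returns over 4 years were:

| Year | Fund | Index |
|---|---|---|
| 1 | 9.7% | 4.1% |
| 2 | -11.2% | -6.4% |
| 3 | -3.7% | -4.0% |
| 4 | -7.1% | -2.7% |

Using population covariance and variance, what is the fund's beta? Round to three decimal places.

r̄p = -3.0750%,  r̄m = -2.2500%
Cov = Σ(rp − r̄p)(rm − r̄m) / 4 = 29.4363
Var(rm) = Σ(rm − r̄m)² / 4 = 15.2025
β = Cov / Var = 29.4363 / 15.2025 = 1.9363

1.936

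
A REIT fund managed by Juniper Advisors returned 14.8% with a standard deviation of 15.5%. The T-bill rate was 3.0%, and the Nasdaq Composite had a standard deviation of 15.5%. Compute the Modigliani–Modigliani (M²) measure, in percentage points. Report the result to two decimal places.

14.80

Sharpe = (Rp − Rf) / σp = (14.8% − 3.0%) / 15.5% = 0.7613
M² = Rf + Sharpe × σm = 3.0% + 0.7613 × 15.5% = 14.8002%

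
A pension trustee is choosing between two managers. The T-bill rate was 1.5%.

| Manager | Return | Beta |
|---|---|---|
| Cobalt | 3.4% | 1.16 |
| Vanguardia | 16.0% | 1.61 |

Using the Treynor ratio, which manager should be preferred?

Cobalt: Treynor = (3.4% − 1.5%) / 1.16 = 1.638
Vanguardia: Treynor = (16.0% − 1.5%) / 1.61 = 9.006
Highest: Vanguardia (9.006).

Vanguardia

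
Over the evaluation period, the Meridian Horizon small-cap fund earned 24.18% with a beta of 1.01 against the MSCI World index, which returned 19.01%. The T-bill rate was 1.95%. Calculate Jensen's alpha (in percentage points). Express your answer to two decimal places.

CAPM expected return = Rf + β(Rm − Rf) = 1.95% + 1.01 × (19.01% − 1.95%) = 1.95 + 1.01 × 17.06 = 19.1806%
Jensen's α = Rp − E[R] = 24.18% − 19.1806% = 4.9994

5.00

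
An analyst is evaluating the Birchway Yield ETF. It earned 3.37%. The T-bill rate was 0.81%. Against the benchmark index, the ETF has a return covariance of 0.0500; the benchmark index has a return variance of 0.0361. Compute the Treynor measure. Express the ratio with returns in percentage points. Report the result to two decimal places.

1.85

β = Cov / Var = 0.0500 / 0.0361 = 1.3850
Treynor = (Rp − Rf) / β = (3.37% − 0.81%) / 1.3850 = 2.56 / 1.3850 = 1.8484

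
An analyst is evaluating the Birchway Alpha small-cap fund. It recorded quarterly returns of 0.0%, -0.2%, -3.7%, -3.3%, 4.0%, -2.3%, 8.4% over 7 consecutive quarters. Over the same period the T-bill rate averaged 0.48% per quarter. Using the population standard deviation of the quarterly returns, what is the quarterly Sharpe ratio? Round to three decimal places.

μ = (0 − 0.2 − 3.7 − 3.3 + 4 − 2.3 + 8.4) / 7 = 0.4143%
Σ(r − μ)² = 115.2686; population σ = √(115.2686/7) = 4.0579%
Sharpe = (μ − rf) / σ = (0.4143 − 0.48) / 4.0579 = -0.0657 / 4.0579 = -0.0162

-0.016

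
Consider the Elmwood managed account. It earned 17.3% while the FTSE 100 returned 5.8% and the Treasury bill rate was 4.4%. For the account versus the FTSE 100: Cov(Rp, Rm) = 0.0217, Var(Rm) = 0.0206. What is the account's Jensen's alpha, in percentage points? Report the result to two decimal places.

11.43

β = Cov / Var = 0.0217 / 0.0206 = 1.0534
E[R] = Rf + β(Rm − Rf) = 4.4% + 1.0534 × (5.8% − 4.4%) = 5.8748%
α = Rp − E[R] = 17.3% − 5.8748% = 11.4252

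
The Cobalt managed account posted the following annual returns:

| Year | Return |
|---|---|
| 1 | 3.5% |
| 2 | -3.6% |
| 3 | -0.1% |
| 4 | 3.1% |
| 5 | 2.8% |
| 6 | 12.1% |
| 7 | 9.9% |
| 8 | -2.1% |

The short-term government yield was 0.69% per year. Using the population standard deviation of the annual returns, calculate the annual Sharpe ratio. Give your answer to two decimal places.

Mean return r̄ = 25.60 / 8 = 3.2000%
Σ(r − r̄)² = 209.5800; population σ = √(209.5800/8) = 5.1183%
Sharpe = (r̄ − rf) / σ = (3.2000 − 0.69) / 5.1183 = 2.5100 / 5.1183 = 0.4904

0.49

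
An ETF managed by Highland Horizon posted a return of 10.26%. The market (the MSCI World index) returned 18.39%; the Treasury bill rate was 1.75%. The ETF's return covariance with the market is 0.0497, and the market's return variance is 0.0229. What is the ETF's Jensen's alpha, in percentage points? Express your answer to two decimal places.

-27.60

β = Cov / Var = 0.0497 / 0.0229 = 2.1703
E[R] = Rf + β(Rm − Rf) = 1.75% + 2.1703 × (18.39% − 1.75%) = 37.8638%
α = Rp − E[R] = 10.26% − 37.8638% = -27.6038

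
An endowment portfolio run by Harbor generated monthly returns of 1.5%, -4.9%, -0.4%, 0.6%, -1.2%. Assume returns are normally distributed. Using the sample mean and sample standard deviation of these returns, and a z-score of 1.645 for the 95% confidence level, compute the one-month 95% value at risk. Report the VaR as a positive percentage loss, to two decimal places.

r̄ = (1.5 − 4.9 − 0.4 + 0.6 − 1.2) / 5 = -4.40 / 5 = -0.8800%
Sample std dev = √[24.3480 / 4] = 2.4672%
VaR = −(r̄ − z·σ) = −(-0.8800 − 1.645 × 2.4672) = −(-4.9385) = 4.9385%

4.94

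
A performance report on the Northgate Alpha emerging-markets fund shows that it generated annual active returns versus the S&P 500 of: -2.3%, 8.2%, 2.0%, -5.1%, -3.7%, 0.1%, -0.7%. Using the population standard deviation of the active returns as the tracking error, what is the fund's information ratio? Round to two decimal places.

Mean return μ = -1.50 / 7 = -0.2143%
Σ(r − μ)² = (-2.3 − (-0.2143))² + (8.2 − (-0.2143))² + (2 − (-0.2143))² + … = 116.4086
σ = √[116.4086 / 7] = 4.0780%
IR = μ / tracking error = -0.2143 / 4.0780 = -0.0526

-0.05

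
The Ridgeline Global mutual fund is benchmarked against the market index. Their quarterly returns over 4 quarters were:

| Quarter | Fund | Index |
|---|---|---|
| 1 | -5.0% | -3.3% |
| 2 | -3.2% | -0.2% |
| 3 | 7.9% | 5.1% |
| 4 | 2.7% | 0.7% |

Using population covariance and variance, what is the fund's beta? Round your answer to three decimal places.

1.605

r̄p = 0.6000%,  r̄m = 0.5750%
Cov = Σ(rp − r̄p)(rm − r̄m) / 4 = 14.4850
Var(rm) = Σ(rm − r̄m)² / 4 = 9.0269
β = Cov / Var = 14.4850 / 9.0269 = 1.6046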